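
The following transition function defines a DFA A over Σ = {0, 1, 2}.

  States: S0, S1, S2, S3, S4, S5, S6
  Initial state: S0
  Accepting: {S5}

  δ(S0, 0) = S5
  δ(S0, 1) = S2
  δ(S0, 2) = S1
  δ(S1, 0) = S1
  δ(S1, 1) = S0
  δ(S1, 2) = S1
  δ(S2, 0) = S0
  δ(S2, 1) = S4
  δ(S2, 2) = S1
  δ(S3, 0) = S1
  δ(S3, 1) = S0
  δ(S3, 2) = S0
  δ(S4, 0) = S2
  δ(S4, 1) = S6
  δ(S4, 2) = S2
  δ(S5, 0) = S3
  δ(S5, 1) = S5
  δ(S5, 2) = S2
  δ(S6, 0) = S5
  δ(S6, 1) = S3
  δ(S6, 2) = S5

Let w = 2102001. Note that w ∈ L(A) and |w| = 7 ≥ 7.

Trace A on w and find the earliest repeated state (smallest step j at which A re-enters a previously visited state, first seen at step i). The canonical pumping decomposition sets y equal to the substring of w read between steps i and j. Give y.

Run of A on w = 2 1 0 2 0 0 1:
  step 0: S0  (start)
  step 1: S1  (read 2: S0→S1)
  step 2: S0  (read 1: S1→S0)   ← first repeat (S0 seen earlier)
  step 3: S5  (read 0: S0→S5)
  step 4: S2  (read 2: S5→S2)
  step 5: S0  (read 0: S2→S0)
  step 6: S5  (read 0: S0→S5)
  step 7: S5  (read 1: S5→S5)

So i = 0, j = 2, giving x = w[0:0] = ε, y = w[0:2] = 21, z = w[2:7] = 02001.
Check: |xy| = 2 ≤ 7 and |y| = 2 ≥ 1. Reading y takes A from S0 back to S0, so every xyⁱz is accepted.
Since A has 7 states, any run of length ≥ 7 visits 7+1 states, so by pigeonhole some state repeats within the first 7 steps — that repeat gives the pumpable loop.

21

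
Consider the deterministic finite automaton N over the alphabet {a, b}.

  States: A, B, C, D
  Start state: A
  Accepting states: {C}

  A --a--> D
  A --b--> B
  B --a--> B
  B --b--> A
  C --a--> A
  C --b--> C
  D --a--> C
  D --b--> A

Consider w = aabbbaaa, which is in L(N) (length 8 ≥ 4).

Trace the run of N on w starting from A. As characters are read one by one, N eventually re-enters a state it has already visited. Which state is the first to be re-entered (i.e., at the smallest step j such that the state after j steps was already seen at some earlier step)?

C

Run of N on w = a a b b b a a a:
  step 0: A  (start)
  step 1: D  (read a: A→D)
  step 2: C  (read a: D→C)
  step 3: C  (read b: C→C)   ← first repeat (C seen earlier)
  step 4: C  (read b: C→C)
  step 5: C  (read b: C→C)
  step 6: A  (read a: C→A)
  step 7: D  (read a: A→D)
  step 8: C  (read a: D→C)

The earliest repeat is at step j = 3: N is in C, which it already visited at step i = 2.
The DFA has 4 states, so the proof of the pumping lemma guarantees a repeated state among the first 4+1 visited; the segment between the two visits is the pumpable y.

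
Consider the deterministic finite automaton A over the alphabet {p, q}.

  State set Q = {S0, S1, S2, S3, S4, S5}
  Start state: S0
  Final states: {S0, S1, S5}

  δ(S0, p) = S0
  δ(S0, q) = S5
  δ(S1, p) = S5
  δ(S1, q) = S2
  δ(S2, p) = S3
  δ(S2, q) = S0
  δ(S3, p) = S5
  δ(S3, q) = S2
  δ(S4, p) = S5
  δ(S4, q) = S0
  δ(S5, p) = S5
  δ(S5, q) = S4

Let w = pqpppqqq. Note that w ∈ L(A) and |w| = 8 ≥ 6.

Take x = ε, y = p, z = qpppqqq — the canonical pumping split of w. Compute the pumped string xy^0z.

qpppqqq

xy⁰z = xz = ε·qpppqqq = qpppqqq.
Reading y = p takes A from S0 back to S0, so after x the machine is still in S0, and z then leads to the accepting state S5. Hence qpppqqq ∈ L(A).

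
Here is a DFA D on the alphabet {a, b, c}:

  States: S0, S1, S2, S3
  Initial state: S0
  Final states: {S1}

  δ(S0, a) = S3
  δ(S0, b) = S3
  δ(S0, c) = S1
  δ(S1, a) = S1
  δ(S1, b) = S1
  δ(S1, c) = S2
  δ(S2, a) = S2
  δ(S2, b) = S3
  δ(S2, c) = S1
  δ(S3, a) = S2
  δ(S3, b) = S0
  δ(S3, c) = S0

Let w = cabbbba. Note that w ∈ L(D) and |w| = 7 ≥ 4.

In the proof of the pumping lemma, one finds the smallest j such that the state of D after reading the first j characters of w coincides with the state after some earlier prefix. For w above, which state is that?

Run of D on w = c a b b b b a:
  step 0: S0  (start)
  step 1: S1  (read c: S0→S1)
  step 2: S1  (read a: S1→S1)   ← first repeat (S1 seen earlier)
  step 3: S1  (read b: S1→S1)
  step 4: S1  (read b: S1→S1)
  step 5: S1  (read b: S1→S1)
  step 6: S1  (read b: S1→S1)
  step 7: S1  (read a: S1→S1)

The earliest repeat is at step j = 2: D is in S1, which it already visited at step i = 1.
The DFA has 4 states, so the proof of the pumping lemma guarantees a repeated state among the first 4+1 visited; the segment between the two visits is the pumpable y.

S1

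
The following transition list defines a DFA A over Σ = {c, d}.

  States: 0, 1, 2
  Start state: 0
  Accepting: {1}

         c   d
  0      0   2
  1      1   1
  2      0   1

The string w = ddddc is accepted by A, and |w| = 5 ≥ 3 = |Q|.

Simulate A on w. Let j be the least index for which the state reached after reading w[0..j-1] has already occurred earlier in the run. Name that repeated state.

1

State sequence: 0 -d-> 2 -d-> 1 -d-> 1 -d-> 1 -c-> 1
First repeat at step 3: 1 was already visited.

The earliest repeat is at step j = 3: A is in 1, which it already visited at step i = 2.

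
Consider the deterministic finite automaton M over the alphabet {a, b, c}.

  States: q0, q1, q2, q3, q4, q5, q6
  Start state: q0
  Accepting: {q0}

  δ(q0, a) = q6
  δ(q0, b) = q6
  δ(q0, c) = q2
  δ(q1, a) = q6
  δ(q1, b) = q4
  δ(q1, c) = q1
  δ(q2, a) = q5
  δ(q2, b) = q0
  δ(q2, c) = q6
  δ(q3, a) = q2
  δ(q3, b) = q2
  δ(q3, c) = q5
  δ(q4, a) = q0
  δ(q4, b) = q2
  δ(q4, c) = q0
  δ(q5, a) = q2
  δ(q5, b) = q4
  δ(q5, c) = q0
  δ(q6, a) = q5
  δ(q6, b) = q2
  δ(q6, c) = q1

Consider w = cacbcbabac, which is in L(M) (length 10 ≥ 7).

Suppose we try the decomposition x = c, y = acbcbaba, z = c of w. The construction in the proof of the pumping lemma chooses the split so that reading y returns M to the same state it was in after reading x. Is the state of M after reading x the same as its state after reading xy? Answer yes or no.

State sequence: q0 -c-> q2 -a-> q5 -c-> q0 -b-> q6 -c-> q1 -b-> q4 -a-> q0 -b-> q6 -a-> q5

After x (step 1): q2. After xy (step 9): q5.
They differ (q2 ≠ q5), so y is not a cycle from the state after x; this split is not the one the pumping-lemma construction produces, and pumping y need not keep the string in L(M).

no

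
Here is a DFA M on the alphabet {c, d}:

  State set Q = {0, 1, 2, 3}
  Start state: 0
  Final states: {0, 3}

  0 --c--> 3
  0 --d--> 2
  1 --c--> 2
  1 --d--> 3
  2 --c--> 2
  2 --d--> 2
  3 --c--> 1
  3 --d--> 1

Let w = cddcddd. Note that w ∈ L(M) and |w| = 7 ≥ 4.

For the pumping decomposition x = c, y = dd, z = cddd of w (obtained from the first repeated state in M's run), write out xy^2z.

cddddcddd

xy^2z = c·dd·dd·cddd = cddddcddd.
Reading y = dd takes M from 3 back to 3, so after x·y·y the machine is still in 3, and z then leads to the accepting state 3. Hence cddddcddd ∈ L(M).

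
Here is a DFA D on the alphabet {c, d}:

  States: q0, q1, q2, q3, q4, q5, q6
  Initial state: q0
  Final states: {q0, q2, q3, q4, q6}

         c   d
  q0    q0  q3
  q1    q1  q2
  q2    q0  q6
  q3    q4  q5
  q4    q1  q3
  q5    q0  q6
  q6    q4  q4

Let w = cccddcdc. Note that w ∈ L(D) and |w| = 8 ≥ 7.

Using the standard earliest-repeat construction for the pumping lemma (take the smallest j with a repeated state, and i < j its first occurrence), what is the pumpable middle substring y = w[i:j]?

Run of D on w = c c c d d c d c:
  step 0: q0  (start)
  step 1: q0  (read c: q0→q0)   ← first repeat (q0 seen earlier)
  step 2: q0  (read c: q0→q0)
  step 3: q0  (read c: q0→q0)
  step 4: q3  (read d: q0→q3)
  step 5: q5  (read d: q3→q5)
  step 6: q0  (read c: q5→q0)
  step 7: q3  (read d: q0→q3)
  step 8: q4  (read c: q3→q4)

So i = 0, j = 1, giving x = w[0:0] = ε, y = w[0:1] = c, z = w[1:8] = ccddcdc.
Check: |xy| = 1 ≤ 7 and |y| = 1 ≥ 1. Reading y takes D from q0 back to q0, so every xyⁱz is accepted.

c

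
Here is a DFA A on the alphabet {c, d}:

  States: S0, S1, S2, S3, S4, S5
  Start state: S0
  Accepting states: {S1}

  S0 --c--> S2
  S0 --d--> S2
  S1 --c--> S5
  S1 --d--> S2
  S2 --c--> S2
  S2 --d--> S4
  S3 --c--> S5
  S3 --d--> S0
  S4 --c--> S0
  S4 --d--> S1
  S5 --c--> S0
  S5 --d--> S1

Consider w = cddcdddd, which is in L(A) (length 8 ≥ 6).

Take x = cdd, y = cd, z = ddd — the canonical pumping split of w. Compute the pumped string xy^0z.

xy⁰z = xz = cdd·ddd = cddddd.
Reading y = cd takes A from S1 back to S1, so after x the machine is still in S1, and z then leads to the accepting state S1. Hence cddddd ∈ L(A).

cddddd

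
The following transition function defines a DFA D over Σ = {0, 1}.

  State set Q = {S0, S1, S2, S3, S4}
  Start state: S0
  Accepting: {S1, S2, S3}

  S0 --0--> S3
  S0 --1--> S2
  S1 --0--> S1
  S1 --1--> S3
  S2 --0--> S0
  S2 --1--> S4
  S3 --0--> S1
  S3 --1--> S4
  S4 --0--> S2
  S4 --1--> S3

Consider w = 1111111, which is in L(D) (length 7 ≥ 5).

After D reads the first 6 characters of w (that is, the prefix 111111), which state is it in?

State sequence: S0 -1-> S2 -1-> S4 -1-> S3 -1-> S4 -1-> S3 -1-> S4

After reading 6 characters, D is in state S4.
(This kind of state-tracing is the core of the pumping-lemma construction: with 5 states, pigeonhole forces a repeat within the first 5 steps.)

S4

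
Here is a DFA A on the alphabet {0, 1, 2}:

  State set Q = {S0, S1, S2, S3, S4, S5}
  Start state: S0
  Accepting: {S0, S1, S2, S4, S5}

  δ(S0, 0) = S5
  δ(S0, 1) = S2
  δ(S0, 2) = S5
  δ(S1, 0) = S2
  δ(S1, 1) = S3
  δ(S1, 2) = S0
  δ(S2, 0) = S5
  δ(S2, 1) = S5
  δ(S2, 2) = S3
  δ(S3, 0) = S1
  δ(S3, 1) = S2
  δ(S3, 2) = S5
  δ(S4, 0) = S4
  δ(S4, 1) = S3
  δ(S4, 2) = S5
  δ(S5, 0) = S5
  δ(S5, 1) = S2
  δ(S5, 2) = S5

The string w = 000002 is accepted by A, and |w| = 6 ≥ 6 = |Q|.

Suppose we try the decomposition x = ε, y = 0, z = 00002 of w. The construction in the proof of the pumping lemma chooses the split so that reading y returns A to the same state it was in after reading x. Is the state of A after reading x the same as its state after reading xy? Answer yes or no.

no

State sequence: S0 -0-> S5

After x (step 0): S0. After xy (step 1): S5.
They differ (S0 ≠ S5), so y is not a cycle from the state after x; this split is not the one the pumping-lemma construction produces, and pumping y need not keep the string in L(A).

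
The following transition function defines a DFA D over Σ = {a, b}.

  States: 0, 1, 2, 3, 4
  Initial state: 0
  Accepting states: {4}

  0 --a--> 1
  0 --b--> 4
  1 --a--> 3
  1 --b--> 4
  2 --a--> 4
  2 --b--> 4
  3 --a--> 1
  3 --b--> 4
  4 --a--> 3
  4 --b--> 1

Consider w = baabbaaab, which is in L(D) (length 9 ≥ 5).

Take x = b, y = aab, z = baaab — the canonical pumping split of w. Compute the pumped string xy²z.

xy^2z = b·aab·aab·baaab = baabaabbaaab.
Reading y = aab takes D from 4 back to 4, so after x·y·y the machine is still in 4, and z then leads to the accepting state 4. Hence baabaabbaaab ∈ L(D).

baabaabbaaab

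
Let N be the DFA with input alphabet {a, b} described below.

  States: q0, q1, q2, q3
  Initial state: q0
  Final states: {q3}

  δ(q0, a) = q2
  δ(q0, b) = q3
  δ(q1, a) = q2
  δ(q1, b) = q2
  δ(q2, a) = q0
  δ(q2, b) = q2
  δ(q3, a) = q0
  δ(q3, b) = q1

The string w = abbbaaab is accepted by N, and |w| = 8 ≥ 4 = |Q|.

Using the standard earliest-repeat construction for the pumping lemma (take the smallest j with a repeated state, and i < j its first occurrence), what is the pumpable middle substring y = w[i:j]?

b

State sequence: q0 -a-> q2 -b-> q2 -b-> q2 -b-> q2 -a-> q0 -a-> q2 -a-> q0 -b-> q3
First repeat at step 2: q2 was already visited.

So i = 1, j = 2, giving x = w[0:1] = a, y = w[1:2] = b, z = w[2:8] = bbaaab.
Check: |xy| = 2 ≤ 4 and |y| = 1 ≥ 1. Reading y takes N from q2 back to q2, so every xyⁱz is accepted.
Since N has 4 states, any run of length ≥ 4 visits 4+1 states, so by pigeonhole some state repeats within the first 4 steps — that repeat gives the pumpable loop.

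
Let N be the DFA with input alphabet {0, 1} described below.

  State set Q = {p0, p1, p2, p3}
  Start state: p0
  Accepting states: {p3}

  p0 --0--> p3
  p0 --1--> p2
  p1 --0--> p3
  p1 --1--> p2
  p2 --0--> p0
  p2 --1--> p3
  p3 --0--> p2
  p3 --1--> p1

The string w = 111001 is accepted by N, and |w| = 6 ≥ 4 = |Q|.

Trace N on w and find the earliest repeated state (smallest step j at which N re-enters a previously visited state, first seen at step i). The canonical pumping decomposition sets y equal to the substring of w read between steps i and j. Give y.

Run of N on w = 1 1 1 0 0 1:
  step 0: p0  (start)
  step 1: p2  (read 1: p0→p2)
  step 2: p3  (read 1: p2→p3)
  step 3: p1  (read 1: p3→p1)
  step 4: p3  (read 0: p1→p3)   ← first repeat (p3 seen earlier)
  step 5: p2  (read 0: p3→p2)
  step 6: p3  (read 1: p2→p3)

So i = 2, j = 4, giving x = w[0:2] = 11, y = w[2:4] = 10, z = w[4:6] = 01.
Check: |xy| = 4 ≤ 4 and |y| = 2 ≥ 1. Reading y takes N from p3 back to p3, so every xyⁱz is accepted.
With |Q| = 4, pigeonhole forces a state repeat no later than step 4; the substring read between the first and second visits to that state can be pumped.

10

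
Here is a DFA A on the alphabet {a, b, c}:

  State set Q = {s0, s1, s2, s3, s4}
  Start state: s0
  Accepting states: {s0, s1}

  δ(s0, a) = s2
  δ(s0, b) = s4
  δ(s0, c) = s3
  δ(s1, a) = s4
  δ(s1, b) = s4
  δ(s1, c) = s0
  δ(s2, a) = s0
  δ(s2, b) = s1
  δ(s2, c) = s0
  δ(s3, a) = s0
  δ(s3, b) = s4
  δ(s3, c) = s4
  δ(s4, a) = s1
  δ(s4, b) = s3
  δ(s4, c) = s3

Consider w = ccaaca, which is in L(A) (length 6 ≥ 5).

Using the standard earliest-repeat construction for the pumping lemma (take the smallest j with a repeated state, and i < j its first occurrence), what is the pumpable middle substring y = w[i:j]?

State sequence: s0 -c-> s3 -c-> s4 -a-> s1 -a-> s4 -c-> s3 -a-> s0
First repeat at step 4: s4 was already visited.

So i = 2, j = 4, giving x = w[0:2] = cc, y = w[2:4] = aa, z = w[4:6] = ca.
Check: |xy| = 4 ≤ 5 and |y| = 2 ≥ 1. Reading y takes A from s4 back to s4, so every xyⁱz is accepted.

aa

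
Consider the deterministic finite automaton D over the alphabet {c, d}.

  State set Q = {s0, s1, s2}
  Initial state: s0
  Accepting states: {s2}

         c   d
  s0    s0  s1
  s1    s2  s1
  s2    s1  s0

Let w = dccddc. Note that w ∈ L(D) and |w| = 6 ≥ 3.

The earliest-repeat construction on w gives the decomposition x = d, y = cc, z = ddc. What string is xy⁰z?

dddc

xy⁰z = xz = d·ddc = dddc.
Reading y = cc takes D from s1 back to s1, so after x the machine is still in s1, and z then leads to the accepting state s2. Hence dddc ∈ L(D).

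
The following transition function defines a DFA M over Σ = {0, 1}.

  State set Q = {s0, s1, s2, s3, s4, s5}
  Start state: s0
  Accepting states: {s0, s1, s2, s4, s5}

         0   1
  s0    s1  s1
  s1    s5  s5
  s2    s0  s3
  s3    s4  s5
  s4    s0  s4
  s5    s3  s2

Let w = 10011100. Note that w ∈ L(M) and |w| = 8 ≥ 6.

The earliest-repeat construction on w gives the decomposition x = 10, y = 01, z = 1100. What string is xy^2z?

1001011100

xy^2z = 10·01·01·1100 = 1001011100.
Reading y = 01 takes M from s5 back to s5, so after x·y·y the machine is still in s5, and z then leads to the accepting state s0. Hence 1001011100 ∈ L(M).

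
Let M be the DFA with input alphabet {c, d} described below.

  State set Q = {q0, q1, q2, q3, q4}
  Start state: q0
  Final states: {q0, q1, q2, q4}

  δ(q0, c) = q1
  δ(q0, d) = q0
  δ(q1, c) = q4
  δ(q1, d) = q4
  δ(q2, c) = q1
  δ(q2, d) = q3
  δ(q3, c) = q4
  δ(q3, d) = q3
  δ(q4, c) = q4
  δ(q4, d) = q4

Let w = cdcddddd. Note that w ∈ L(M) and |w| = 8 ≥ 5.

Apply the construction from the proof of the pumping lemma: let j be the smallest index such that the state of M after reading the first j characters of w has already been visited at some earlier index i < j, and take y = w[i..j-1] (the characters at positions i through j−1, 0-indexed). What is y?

State sequence: q0 -c-> q1 -d-> q4 -c-> q4 -d-> q4 -d-> q4 -d-> q4 -d-> q4 -d-> q4
First repeat at step 3: q4 was already visited.

So i = 2, j = 3, giving x = w[0:2] = cd, y = w[2:3] = c, z = w[3:8] = ddddd.
Check: |xy| = 3 ≤ 5 and |y| = 1 ≥ 1. Reading y takes M from q4 back to q4, so every xyⁱz is accepted.
Pumping length from the standard proof: p = 5 (the number of states). The repeated state found above gives |xy| = j ≤ 5 and |y| = j − i ≥ 1.

c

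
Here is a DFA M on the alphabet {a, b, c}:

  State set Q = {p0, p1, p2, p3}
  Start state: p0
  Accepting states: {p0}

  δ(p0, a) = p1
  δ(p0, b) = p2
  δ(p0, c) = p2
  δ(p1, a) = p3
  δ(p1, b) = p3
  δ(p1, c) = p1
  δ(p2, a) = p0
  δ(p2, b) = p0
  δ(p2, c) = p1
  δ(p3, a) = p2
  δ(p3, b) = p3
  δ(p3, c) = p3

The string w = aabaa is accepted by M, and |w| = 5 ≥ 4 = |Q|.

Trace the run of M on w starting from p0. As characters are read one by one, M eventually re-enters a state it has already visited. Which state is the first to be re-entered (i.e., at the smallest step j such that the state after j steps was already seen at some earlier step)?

State sequence: p0 -a-> p1 -a-> p3 -b-> p3 -a-> p2 -a-> p0
First repeat at step 3: p3 was already visited.

The earliest repeat is at step j = 3: M is in p3, which it already visited at step i = 2.
With |Q| = 4, pigeonhole forces a state repeat no later than step 4; the substring read between the first and second visits to that state can be pumped.

p3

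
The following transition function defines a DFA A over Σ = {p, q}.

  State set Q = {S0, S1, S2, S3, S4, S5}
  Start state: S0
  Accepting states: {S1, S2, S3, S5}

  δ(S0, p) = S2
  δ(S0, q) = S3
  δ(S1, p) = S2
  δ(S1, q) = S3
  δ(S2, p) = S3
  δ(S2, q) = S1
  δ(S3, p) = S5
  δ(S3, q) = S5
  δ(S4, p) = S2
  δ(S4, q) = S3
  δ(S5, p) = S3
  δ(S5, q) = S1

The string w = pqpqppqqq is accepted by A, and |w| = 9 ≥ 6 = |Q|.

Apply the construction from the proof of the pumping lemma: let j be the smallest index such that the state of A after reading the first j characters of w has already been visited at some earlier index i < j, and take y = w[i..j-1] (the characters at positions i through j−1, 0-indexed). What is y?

qp

State sequence: S0 -p-> S2 -q-> S1 -p-> S2 -q-> S1 -p-> S2 -p-> S3 -q-> S5 -q-> S1 -q-> S3
First repeat at step 3: S2 was already visited.

So i = 1, j = 3, giving x = w[0:1] = p, y = w[1:3] = qp, z = w[3:9] = qppqqq.
Check: |xy| = 3 ≤ 6 and |y| = 2 ≥ 1. Reading y takes A from S2 back to S2, so every xyⁱz is accepted.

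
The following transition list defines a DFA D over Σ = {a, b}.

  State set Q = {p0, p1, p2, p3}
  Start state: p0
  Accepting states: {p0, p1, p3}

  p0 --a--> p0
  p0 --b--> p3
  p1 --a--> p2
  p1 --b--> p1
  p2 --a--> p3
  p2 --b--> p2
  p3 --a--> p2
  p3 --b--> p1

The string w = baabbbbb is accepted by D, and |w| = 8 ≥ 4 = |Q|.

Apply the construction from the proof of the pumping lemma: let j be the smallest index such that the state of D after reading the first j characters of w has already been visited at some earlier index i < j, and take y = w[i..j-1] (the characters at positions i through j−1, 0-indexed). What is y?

aa

State sequence: p0 -b-> p3 -a-> p2 -a-> p3 -b-> p1 -b-> p1 -b-> p1 -b-> p1 -b-> p1
First repeat at step 3: p3 was already visited.

So i = 1, j = 3, giving x = w[0:1] = b, y = w[1:3] = aa, z = w[3:8] = bbbbb.
Check: |xy| = 3 ≤ 4 and |y| = 2 ≥ 1. Reading y takes D from p3 back to p3, so every xyⁱz is accepted.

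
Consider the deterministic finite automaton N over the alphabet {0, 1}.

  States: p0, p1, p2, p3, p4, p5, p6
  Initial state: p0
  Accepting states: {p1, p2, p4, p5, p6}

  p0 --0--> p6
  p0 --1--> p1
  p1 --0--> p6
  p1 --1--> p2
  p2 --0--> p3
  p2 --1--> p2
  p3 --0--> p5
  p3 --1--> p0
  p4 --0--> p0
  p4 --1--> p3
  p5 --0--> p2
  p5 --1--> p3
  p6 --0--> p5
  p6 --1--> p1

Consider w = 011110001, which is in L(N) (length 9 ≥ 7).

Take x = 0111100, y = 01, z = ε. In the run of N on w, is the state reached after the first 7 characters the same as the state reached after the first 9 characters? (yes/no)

no

State sequence: p0 -0-> p6 -1-> p1 -1-> p2 -1-> p2 -1-> p2 -0-> p3 -0-> p5 -0-> p2 -1-> p2

After x (step 7): p5. After xy (step 9): p2.
They differ (p5 ≠ p2), so y is not a cycle from the state after x; this split is not the one the pumping-lemma construction produces, and pumping y need not keep the string in L(N).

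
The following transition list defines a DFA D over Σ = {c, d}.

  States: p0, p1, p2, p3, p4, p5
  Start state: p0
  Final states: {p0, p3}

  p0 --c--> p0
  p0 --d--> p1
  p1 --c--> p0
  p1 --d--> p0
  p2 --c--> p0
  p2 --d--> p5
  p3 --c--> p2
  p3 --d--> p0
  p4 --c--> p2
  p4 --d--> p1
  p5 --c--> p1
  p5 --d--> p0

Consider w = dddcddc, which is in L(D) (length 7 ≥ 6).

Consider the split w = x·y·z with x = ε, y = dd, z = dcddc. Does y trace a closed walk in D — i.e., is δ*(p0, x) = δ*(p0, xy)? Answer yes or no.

State sequence: p0 -d-> p1 -d-> p0

After x (step 0): p0. After xy (step 2): p0.
They match, so y = dd drives D around a cycle from p0 back to itself; pumping y any number of times keeps D in p0 before reading z, and xyⁱz ∈ L(D) for every i ≥ 0.

yes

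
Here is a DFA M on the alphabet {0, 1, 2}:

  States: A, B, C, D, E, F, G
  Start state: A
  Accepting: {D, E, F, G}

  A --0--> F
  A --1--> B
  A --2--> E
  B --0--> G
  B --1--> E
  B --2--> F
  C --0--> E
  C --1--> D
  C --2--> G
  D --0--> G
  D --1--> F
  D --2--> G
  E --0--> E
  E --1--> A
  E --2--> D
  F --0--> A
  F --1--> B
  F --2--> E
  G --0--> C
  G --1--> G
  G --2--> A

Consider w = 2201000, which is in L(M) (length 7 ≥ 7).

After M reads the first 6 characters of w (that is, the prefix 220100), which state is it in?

Run of M on the first 6 characters of w = 2 2 0 1 0 0:
  step 0: A  (start)
  step 1: E  (read 2: A→E)
  step 2: D  (read 2: E→D)
  step 3: G  (read 0: D→G)
  step 4: G  (read 1: G→G)
  step 5: C  (read 0: G→C)
  step 6: E  (read 0: C→E)

After reading 6 characters, M is in state E.

E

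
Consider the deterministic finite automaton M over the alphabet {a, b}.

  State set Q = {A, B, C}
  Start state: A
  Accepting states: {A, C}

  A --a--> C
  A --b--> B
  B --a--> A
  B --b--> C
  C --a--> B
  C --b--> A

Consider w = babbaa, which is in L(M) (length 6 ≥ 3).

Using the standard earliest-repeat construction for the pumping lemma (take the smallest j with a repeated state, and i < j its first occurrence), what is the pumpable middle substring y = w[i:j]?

State sequence: A -b-> B -a-> A -b-> B -b-> C -a-> B -a-> A
First repeat at step 2: A was already visited.

So i = 0, j = 2, giving x = w[0:0] = ε, y = w[0:2] = ba, z = w[2:6] = bbaa.
Check: |xy| = 2 ≤ 3 and |y| = 2 ≥ 1. Reading y takes M from A back to A, so every xyⁱz is accepted.

ba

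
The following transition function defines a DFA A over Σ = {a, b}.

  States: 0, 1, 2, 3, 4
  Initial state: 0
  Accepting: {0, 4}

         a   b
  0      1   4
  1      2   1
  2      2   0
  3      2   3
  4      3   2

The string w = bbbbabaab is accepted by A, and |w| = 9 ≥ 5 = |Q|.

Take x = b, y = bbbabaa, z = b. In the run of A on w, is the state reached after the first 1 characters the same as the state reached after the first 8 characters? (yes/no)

Run of A on the first 8 characters of w = b b b b a b a a:
  step 0: 0  (start)
  step 1: 4  (read b: 0→4)
  step 2: 2  (read b: 4→2)
  step 3: 0  (read b: 2→0)
  step 4: 4  (read b: 0→4)
  step 5: 3  (read a: 4→3)
  step 6: 3  (read b: 3→3)
  step 7: 2  (read a: 3→2)
  step 8: 2  (read a: 2→2)

After x (step 1): 4. After xy (step 8): 2.
They differ (4 ≠ 2), so y is not a cycle from the state after x; this split is not the one the pumping-lemma construction produces, and pumping y need not keep the string in L(A).

no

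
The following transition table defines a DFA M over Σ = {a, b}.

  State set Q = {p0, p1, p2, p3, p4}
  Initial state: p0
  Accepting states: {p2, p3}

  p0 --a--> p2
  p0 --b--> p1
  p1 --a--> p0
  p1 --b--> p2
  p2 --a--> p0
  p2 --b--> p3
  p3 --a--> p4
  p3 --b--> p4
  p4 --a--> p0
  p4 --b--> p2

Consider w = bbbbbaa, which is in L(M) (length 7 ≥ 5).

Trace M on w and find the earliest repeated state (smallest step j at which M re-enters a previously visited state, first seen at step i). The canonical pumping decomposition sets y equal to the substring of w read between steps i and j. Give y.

bbb

State sequence: p0 -b-> p1 -b-> p2 -b-> p3 -b-> p4 -b-> p2 -a-> p0 -a-> p2
First repeat at step 5: p2 was already visited.

So i = 2, j = 5, giving x = w[0:2] = bb, y = w[2:5] = bbb, z = w[5:7] = aa.
Check: |xy| = 5 ≤ 5 and |y| = 3 ≥ 1. Reading y takes M from p2 back to p2, so every xyⁱz is accepted.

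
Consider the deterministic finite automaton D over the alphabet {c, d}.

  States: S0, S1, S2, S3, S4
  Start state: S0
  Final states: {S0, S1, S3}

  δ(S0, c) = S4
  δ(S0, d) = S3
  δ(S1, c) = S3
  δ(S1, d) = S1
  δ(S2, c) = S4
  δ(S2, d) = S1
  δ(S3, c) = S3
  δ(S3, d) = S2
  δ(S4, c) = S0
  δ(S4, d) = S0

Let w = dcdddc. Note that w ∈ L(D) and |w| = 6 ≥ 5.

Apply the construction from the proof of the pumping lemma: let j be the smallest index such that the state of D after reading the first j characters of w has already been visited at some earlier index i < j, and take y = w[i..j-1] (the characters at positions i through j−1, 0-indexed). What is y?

c

State sequence: S0 -d-> S3 -c-> S3 -d-> S2 -d-> S1 -d-> S1 -c-> S3
First repeat at step 2: S3 was already visited.

So i = 1, j = 2, giving x = w[0:1] = d, y = w[1:2] = c, z = w[2:6] = dddc.
Check: |xy| = 2 ≤ 5 and |y| = 1 ≥ 1. Reading y takes D from S3 back to S3, so every xyⁱz is accepted.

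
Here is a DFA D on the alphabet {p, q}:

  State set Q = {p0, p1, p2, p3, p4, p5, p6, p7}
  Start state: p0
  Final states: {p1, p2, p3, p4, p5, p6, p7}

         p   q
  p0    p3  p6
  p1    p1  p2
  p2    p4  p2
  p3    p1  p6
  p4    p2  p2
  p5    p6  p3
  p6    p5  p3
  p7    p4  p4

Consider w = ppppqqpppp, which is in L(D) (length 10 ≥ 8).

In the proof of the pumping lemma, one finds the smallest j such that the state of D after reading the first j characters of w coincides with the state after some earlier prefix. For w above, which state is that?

State sequence: p0 -p-> p3 -p-> p1 -p-> p1 -p-> p1 -q-> p2 -q-> p2 -p-> p4 -p-> p2 -p-> p4 -p-> p2
First repeat at step 3: p1 was already visited.

The earliest repeat is at step j = 3: D is in p1, which it already visited at step i = 2.

p1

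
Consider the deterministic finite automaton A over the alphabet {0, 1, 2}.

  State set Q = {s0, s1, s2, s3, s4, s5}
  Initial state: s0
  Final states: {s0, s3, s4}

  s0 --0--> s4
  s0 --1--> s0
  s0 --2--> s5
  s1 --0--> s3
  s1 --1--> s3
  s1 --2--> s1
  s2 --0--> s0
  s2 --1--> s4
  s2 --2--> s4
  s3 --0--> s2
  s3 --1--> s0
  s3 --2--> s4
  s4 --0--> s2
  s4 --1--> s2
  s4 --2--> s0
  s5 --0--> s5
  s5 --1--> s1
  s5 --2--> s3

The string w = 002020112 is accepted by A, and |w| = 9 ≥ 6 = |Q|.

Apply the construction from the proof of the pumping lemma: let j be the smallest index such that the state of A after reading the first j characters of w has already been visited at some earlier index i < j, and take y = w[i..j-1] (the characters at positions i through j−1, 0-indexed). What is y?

02

Run of A on w = 0 0 2 0 2 0 1 1 2:
  step 0: s0  (start)
  step 1: s4  (read 0: s0→s4)
  step 2: s2  (read 0: s4→s2)
  step 3: s4  (read 2: s2→s4)   ← first repeat (s4 seen earlier)
  step 4: s2  (read 0: s4→s2)
  step 5: s4  (read 2: s2→s4)
  step 6: s2  (read 0: s4→s2)
  step 7: s4  (read 1: s2→s4)
  step 8: s2  (read 1: s4→s2)
  step 9: s4  (read 2: s2→s4)

So i = 1, j = 3, giving x = w[0:1] = 0, y = w[1:3] = 02, z = w[3:9] = 020112.
Check: |xy| = 3 ≤ 6 and |y| = 2 ≥ 1. Reading y takes A from s4 back to s4, so every xyⁱz is accepted.
Pumping length from the standard proof: p = 6 (the number of states). The repeated state found above gives |xy| = j ≤ 6 and |y| = j − i ≥ 1.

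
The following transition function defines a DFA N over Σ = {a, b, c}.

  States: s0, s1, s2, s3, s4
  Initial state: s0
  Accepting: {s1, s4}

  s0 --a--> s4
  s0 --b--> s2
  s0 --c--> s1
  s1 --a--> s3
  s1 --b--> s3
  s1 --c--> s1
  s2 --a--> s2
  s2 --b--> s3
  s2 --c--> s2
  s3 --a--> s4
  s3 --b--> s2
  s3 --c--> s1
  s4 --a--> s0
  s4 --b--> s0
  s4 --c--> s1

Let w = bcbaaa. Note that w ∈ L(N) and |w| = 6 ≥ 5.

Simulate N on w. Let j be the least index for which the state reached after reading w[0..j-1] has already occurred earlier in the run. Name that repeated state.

s2

Run of N on w = b c b a a a:
  step 0: s0  (start)
  step 1: s2  (read b: s0→s2)
  step 2: s2  (read c: s2→s2)   ← first repeat (s2 seen earlier)
  step 3: s3  (read b: s2→s3)
  step 4: s4  (read a: s3→s4)
  step 5: s0  (read a: s4→s0)
  step 6: s4  (read a: s0→s4)

The earliest repeat is at step j = 2: N is in s2, which it already visited at step i = 1.
With |Q| = 5, pigeonhole forces a state repeat no later than step 5; the substring read between the first and second visits to that state can be pumped.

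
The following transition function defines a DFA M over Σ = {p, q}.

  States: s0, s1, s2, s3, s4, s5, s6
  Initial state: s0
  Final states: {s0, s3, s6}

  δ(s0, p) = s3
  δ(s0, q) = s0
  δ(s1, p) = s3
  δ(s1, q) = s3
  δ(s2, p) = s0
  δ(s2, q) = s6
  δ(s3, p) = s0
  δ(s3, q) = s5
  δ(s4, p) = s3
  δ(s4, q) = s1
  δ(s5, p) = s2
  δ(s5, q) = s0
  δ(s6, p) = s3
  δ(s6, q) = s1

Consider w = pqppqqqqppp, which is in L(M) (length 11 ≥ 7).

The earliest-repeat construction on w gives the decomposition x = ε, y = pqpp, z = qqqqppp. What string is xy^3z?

xy^3z = ε·pqpp·pqpp·pqpp·qqqqppp = pqpppqpppqppqqqqppp.
Reading y = pqpp takes M from s0 back to s0, so after x·y·y·y the machine is still in s0, and z then leads to the accepting state s3. Hence pqpppqpppqppqqqqppp ∈ L(M).

pqpppqpppqppqqqqppp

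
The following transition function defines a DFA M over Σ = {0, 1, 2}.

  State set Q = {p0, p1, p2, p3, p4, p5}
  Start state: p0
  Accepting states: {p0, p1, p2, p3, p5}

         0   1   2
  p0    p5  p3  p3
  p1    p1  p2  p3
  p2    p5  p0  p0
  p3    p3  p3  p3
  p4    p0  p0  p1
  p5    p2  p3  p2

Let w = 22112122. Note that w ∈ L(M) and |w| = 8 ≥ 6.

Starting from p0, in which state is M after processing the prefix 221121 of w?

p3

Run of M on the first 6 characters of w = 2 2 1 1 2 1:
  step 0: p0  (start)
  step 1: p3  (read 2: p0→p3)
  step 2: p3  (read 2: p3→p3)
  step 3: p3  (read 1: p3→p3)
  step 4: p3  (read 1: p3→p3)
  step 5: p3  (read 2: p3→p3)
  step 6: p3  (read 1: p3→p3)

After reading 6 characters, M is in state p3.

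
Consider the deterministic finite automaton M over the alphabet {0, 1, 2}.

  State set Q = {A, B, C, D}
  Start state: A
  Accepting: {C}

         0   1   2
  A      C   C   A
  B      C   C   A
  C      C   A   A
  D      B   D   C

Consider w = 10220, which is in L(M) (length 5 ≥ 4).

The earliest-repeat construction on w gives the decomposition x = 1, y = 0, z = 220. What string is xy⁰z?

xy⁰z = xz = 1·220 = 1220.
Reading y = 0 takes M from C back to C, so after x the machine is still in C, and z then leads to the accepting state C. Hence 1220 ∈ L(M).

1220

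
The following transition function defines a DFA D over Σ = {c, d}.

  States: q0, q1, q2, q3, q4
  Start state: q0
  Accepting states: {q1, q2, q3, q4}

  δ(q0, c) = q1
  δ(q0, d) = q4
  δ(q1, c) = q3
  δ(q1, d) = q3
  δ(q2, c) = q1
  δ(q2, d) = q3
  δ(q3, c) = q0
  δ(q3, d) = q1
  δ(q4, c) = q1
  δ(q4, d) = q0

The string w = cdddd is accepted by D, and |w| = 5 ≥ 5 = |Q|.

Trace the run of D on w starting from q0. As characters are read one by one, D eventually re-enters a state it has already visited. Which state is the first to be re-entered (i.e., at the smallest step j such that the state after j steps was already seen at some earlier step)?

State sequence: q0 -c-> q1 -d-> q3 -d-> q1 -d-> q3 -d-> q1
First repeat at step 3: q1 was already visited.

The earliest repeat is at step j = 3: D is in q1, which it already visited at step i = 1.
With |Q| = 5, pigeonhole forces a state repeat no later than step 5; the substring read between the first and second visits to that state can be pumped.

q1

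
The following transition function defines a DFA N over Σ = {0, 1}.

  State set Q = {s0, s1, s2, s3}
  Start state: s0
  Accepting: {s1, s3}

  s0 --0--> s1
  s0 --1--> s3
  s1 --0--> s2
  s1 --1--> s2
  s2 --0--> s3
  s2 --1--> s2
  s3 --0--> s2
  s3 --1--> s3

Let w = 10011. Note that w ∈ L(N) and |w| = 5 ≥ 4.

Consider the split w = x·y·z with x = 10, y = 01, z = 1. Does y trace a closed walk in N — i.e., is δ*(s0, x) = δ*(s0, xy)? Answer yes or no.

State sequence: s0 -1-> s3 -0-> s2 -0-> s3 -1-> s3

After x (step 2): s2. After xy (step 4): s3.
They differ (s2 ≠ s3), so y is not a cycle from the state after x; this split is not the one the pumping-lemma construction produces, and pumping y need not keep the string in L(N).

no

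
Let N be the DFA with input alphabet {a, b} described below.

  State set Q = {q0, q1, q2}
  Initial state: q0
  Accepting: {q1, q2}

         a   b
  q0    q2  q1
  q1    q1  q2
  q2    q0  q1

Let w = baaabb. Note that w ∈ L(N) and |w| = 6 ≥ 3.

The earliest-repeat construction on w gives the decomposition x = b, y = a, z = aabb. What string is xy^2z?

baaaabb

xy^2z = b·a·a·aabb = baaaabb.
Reading y = a takes N from q1 back to q1, so after x·y·y the machine is still in q1, and z then leads to the accepting state q1. Hence baaaabb ∈ L(N).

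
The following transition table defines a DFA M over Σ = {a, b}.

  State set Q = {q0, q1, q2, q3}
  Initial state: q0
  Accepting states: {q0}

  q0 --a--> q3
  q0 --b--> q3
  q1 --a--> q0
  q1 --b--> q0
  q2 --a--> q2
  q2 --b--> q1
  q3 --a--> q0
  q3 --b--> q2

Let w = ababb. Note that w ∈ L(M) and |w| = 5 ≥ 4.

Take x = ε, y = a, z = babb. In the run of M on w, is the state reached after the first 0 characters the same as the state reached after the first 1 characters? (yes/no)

Run of M on the first 1 characters of w = a:
  step 0: q0  (start)
  step 1: q3  (read a: q0→q3)

After x (step 0): q0. After xy (step 1): q3.
They differ (q0 ≠ q3), so y is not a cycle from the state after x; this split is not the one the pumping-lemma construction produces, and pumping y need not keep the string in L(M).

no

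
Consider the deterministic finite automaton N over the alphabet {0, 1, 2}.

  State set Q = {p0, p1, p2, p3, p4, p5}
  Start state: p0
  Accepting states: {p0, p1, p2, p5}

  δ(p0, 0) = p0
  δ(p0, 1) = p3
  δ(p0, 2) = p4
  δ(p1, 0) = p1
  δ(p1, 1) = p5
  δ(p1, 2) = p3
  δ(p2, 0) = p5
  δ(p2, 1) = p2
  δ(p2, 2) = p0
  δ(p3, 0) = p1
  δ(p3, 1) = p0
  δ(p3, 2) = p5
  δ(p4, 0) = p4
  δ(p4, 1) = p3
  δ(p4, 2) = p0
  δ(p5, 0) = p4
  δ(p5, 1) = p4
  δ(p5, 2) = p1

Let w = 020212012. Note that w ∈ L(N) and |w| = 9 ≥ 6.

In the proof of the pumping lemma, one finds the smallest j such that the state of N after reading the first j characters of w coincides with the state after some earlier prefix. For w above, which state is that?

p0

Run of N on w = 0 2 0 2 1 2 0 1 2:
  step 0: p0  (start)
  step 1: p0  (read 0: p0→p0)   ← first repeat (p0 seen earlier)
  step 2: p4  (read 2: p0→p4)
  step 3: p4  (read 0: p4→p4)
  step 4: p0  (read 2: p4→p0)
  step 5: p3  (read 1: p0→p3)
  step 6: p5  (read 2: p3→p5)
  step 7: p4  (read 0: p5→p4)
  step 8: p3  (read 1: p4→p3)
  step 9: p5  (read 2: p3→p5)

The earliest repeat is at step j = 1: N is in p0, which it already visited at step i = 0.
Pumping length from the standard proof: p = 6 (the number of states). The repeated state found above gives |xy| = j ≤ 6 and |y| = j − i ≥ 1.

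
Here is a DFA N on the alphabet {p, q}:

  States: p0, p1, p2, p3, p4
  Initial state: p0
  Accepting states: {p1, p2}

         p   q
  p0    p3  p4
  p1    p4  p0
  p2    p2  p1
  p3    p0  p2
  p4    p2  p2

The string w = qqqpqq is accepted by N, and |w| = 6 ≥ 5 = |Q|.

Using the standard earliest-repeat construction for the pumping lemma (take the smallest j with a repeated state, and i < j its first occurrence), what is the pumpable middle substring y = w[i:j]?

State sequence: p0 -q-> p4 -q-> p2 -q-> p1 -p-> p4 -q-> p2 -q-> p1
First repeat at step 4: p4 was already visited.

So i = 1, j = 4, giving x = w[0:1] = q, y = w[1:4] = qqp, z = w[4:6] = qq.
Check: |xy| = 4 ≤ 5 and |y| = 3 ≥ 1. Reading y takes N from p4 back to p4, so every xyⁱz is accepted.
Since N has 5 states, any run of length ≥ 5 visits 5+1 states, so by pigeonhole some state repeats within the first 5 steps — that repeat gives the pumpable loop.

qqp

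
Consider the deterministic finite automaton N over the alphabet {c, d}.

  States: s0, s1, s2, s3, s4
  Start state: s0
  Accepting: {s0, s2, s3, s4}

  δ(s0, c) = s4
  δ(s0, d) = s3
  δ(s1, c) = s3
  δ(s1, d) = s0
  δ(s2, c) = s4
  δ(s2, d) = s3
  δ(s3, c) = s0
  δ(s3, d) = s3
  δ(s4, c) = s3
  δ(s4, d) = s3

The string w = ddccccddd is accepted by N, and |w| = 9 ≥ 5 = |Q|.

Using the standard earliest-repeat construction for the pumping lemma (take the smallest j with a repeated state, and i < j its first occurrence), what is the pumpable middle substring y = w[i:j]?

Run of N on w = d d c c c c d d d:
  step 0: s0  (start)
  step 1: s3  (read d: s0→s3)
  step 2: s3  (read d: s3→s3)   ← first repeat (s3 seen earlier)
  step 3: s0  (read c: s3→s0)
  step 4: s4  (read c: s0→s4)
  step 5: s3  (read c: s4→s3)
  step 6: s0  (read c: s3→s0)
  step 7: s3  (read d: s0→s3)
  step 8: s3  (read d: s3→s3)
  step 9: s3  (read d: s3→s3)

So i = 1, j = 2, giving x = w[0:1] = d, y = w[1:2] = d, z = w[2:9] = ccccddd.
Check: |xy| = 2 ≤ 5 and |y| = 1 ≥ 1. Reading y takes N from s3 back to s3, so every xyⁱz is accepted.

d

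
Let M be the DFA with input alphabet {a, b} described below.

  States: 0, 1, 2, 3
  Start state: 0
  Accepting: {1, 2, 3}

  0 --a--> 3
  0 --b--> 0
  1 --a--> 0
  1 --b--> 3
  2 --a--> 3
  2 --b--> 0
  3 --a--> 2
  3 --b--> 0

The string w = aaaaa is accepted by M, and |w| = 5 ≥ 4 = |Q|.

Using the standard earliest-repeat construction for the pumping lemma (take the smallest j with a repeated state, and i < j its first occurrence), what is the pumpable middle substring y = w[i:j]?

aa

Run of M on w = a a a a a:
  step 0: 0  (start)
  step 1: 3  (read a: 0→3)
  step 2: 2  (read a: 3→2)
  step 3: 3  (read a: 2→3)   ← first repeat (3 seen earlier)
  step 4: 2  (read a: 3→2)
  step 5: 3  (read a: 2→3)

So i = 1, j = 3, giving x = w[0:1] = a, y = w[1:3] = aa, z = w[3:5] = aa.
Check: |xy| = 3 ≤ 4 and |y| = 2 ≥ 1. Reading y takes M from 3 back to 3, so every xyⁱz is accepted.
Pumping length from the standard proof: p = 4 (the number of states). The repeated state found above gives |xy| = j ≤ 4 and |y| = j − i ≥ 1.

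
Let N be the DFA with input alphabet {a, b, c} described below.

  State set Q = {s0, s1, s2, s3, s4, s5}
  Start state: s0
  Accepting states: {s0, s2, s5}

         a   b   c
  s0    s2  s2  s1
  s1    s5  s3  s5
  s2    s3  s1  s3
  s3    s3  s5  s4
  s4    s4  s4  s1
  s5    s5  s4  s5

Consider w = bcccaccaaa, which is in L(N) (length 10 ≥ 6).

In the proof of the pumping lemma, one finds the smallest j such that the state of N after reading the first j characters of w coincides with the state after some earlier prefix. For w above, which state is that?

Run of N on w = b c c c a c c a a a:
  step 0: s0  (start)
  step 1: s2  (read b: s0→s2)
  step 2: s3  (read c: s2→s3)
  step 3: s4  (read c: s3→s4)
  step 4: s1  (read c: s4→s1)
  step 5: s5  (read a: s1→s5)
  step 6: s5  (read c: s5→s5)   ← first repeat (s5 seen earlier)
  step 7: s5  (read c: s5→s5)
  step 8: s5  (read a: s5→s5)
  step 9: s5  (read a: s5→s5)
  step 10: s5  (read a: s5→s5)

The earliest repeat is at step j = 6: N is in s5, which it already visited at step i = 5.

s5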